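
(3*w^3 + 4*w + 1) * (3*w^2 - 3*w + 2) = 9*w^5 - 9*w^4 + 18*w^3 - 9*w^2 + 5*w + 2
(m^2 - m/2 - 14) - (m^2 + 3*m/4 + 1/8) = -5*m/4 - 113/8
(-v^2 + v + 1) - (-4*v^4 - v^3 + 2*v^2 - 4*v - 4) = 4*v^4 + v^3 - 3*v^2 + 5*v + 5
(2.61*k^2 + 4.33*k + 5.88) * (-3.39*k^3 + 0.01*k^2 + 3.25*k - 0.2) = -8.8479*k^5 - 14.6526*k^4 - 11.4074*k^3 + 13.6093*k^2 + 18.244*k - 1.176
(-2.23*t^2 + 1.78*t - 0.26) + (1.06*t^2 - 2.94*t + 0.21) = -1.17*t^2 - 1.16*t - 0.05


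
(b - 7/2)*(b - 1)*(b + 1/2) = b^3 - 4*b^2 + 5*b/4 + 7/4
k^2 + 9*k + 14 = (k + 2)*(k + 7)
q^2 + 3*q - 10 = (q - 2)*(q + 5)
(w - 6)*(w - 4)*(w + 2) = w^3 - 8*w^2 + 4*w + 48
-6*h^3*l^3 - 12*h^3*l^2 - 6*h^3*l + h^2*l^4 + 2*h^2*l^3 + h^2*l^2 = l*(-6*h + l)*(h*l + h)^2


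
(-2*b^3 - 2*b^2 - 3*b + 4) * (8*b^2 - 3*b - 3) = -16*b^5 - 10*b^4 - 12*b^3 + 47*b^2 - 3*b - 12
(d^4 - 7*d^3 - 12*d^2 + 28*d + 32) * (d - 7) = d^5 - 14*d^4 + 37*d^3 + 112*d^2 - 164*d - 224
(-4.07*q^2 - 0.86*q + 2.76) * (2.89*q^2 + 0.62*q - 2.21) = -11.7623*q^4 - 5.0088*q^3 + 16.4379*q^2 + 3.6118*q - 6.0996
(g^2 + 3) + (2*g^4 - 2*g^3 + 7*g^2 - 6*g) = 2*g^4 - 2*g^3 + 8*g^2 - 6*g + 3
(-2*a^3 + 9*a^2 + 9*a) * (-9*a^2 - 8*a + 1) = 18*a^5 - 65*a^4 - 155*a^3 - 63*a^2 + 9*a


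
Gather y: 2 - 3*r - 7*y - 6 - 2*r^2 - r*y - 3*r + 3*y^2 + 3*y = -2*r^2 - 6*r + 3*y^2 + y*(-r - 4) - 4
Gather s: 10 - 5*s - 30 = -5*s - 20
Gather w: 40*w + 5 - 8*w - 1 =32*w + 4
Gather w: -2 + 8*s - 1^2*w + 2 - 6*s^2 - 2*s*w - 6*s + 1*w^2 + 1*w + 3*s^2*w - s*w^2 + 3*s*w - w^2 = -6*s^2 - s*w^2 + 2*s + w*(3*s^2 + s)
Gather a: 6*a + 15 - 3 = 6*a + 12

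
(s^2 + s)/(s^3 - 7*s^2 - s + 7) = s/(s^2 - 8*s + 7)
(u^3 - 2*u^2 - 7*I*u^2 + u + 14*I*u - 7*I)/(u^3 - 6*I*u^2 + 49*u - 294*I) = (u^2 - 2*u + 1)/(u^2 + I*u + 42)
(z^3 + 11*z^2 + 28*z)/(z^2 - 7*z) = (z^2 + 11*z + 28)/(z - 7)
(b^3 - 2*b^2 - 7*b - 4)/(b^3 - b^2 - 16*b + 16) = (b^2 + 2*b + 1)/(b^2 + 3*b - 4)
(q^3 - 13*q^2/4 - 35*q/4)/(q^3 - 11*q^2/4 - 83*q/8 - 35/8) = 2*q/(2*q + 1)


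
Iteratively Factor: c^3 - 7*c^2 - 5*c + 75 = (c + 3)*(c^2 - 10*c + 25) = (c - 5)*(c + 3)*(c - 5)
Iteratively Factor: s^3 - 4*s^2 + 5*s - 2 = (s - 1)*(s^2 - 3*s + 2) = (s - 2)*(s - 1)*(s - 1)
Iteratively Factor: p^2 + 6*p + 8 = (p + 2)*(p + 4)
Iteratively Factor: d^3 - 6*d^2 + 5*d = (d - 1)*(d^2 - 5*d) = d*(d - 1)*(d - 5)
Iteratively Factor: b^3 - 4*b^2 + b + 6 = (b - 2)*(b^2 - 2*b - 3) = (b - 2)*(b + 1)*(b - 3)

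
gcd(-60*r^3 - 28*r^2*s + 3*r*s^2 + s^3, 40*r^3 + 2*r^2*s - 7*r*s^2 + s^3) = 10*r^2 + 3*r*s - s^2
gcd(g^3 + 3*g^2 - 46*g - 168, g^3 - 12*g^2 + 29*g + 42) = g - 7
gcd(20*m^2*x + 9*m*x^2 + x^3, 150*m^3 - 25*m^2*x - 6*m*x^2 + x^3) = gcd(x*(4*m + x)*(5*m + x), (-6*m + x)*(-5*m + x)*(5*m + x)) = 5*m + x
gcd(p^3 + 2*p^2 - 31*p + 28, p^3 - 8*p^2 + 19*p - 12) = p^2 - 5*p + 4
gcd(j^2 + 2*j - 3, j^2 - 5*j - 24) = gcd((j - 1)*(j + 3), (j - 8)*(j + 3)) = j + 3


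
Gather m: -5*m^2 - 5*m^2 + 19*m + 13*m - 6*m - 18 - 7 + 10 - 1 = -10*m^2 + 26*m - 16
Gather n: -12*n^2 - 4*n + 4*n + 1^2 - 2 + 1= -12*n^2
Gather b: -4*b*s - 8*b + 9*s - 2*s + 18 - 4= b*(-4*s - 8) + 7*s + 14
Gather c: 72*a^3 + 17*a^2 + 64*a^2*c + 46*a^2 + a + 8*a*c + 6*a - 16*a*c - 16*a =72*a^3 + 63*a^2 - 9*a + c*(64*a^2 - 8*a)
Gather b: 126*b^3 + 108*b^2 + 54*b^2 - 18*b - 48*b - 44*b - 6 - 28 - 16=126*b^3 + 162*b^2 - 110*b - 50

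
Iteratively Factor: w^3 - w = (w - 1)*(w^2 + w) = w*(w - 1)*(w + 1)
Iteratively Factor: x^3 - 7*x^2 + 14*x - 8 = (x - 2)*(x^2 - 5*x + 4) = (x - 2)*(x - 1)*(x - 4)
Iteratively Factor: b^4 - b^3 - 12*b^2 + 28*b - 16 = (b + 4)*(b^3 - 5*b^2 + 8*b - 4) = (b - 1)*(b + 4)*(b^2 - 4*b + 4) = (b - 2)*(b - 1)*(b + 4)*(b - 2)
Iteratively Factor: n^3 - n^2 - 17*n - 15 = (n + 3)*(n^2 - 4*n - 5) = (n - 5)*(n + 3)*(n + 1)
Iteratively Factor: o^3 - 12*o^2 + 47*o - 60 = (o - 4)*(o^2 - 8*o + 15) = (o - 5)*(o - 4)*(o - 3)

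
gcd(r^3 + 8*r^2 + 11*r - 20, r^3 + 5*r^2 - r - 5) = r^2 + 4*r - 5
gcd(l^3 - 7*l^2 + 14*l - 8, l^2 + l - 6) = l - 2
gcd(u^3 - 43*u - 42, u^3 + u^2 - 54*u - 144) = u + 6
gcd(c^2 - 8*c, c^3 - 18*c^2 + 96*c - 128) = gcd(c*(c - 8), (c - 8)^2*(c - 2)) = c - 8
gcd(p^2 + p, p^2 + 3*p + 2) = p + 1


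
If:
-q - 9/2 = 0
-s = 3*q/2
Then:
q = -9/2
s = 27/4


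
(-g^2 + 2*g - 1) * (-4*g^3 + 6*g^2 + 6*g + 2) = 4*g^5 - 14*g^4 + 10*g^3 + 4*g^2 - 2*g - 2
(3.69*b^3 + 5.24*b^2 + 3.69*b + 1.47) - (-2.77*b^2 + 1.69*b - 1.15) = 3.69*b^3 + 8.01*b^2 + 2.0*b + 2.62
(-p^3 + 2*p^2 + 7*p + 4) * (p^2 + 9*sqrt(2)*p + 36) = -p^5 - 9*sqrt(2)*p^4 + 2*p^4 - 29*p^3 + 18*sqrt(2)*p^3 + 76*p^2 + 63*sqrt(2)*p^2 + 36*sqrt(2)*p + 252*p + 144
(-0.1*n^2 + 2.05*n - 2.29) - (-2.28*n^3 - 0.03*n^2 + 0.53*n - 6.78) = 2.28*n^3 - 0.07*n^2 + 1.52*n + 4.49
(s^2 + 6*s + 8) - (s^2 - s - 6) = 7*s + 14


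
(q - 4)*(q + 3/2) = q^2 - 5*q/2 - 6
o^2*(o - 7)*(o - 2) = o^4 - 9*o^3 + 14*o^2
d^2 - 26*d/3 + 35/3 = (d - 7)*(d - 5/3)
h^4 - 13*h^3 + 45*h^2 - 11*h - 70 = (h - 7)*(h - 5)*(h - 2)*(h + 1)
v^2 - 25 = (v - 5)*(v + 5)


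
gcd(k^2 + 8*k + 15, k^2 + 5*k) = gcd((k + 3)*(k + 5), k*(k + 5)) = k + 5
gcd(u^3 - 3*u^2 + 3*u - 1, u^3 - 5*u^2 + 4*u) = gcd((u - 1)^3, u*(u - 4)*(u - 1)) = u - 1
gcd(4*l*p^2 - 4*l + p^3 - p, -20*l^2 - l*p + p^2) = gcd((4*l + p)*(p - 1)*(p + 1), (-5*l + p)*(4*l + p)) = 4*l + p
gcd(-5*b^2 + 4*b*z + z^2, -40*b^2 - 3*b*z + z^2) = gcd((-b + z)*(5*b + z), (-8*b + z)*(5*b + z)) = 5*b + z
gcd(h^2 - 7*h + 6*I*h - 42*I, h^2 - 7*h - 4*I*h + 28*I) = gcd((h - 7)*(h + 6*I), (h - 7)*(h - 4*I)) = h - 7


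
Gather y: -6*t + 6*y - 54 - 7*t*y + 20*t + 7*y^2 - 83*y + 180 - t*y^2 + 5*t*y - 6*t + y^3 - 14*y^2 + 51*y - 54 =8*t + y^3 + y^2*(-t - 7) + y*(-2*t - 26) + 72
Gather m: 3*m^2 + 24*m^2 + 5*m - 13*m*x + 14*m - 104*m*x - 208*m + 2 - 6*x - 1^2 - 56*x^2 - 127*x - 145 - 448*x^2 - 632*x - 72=27*m^2 + m*(-117*x - 189) - 504*x^2 - 765*x - 216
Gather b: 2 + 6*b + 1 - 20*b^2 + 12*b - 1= -20*b^2 + 18*b + 2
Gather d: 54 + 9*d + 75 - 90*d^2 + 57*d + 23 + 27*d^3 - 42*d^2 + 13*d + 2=27*d^3 - 132*d^2 + 79*d + 154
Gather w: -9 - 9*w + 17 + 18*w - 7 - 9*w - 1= 0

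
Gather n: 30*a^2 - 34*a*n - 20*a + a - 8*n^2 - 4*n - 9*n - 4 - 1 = 30*a^2 - 19*a - 8*n^2 + n*(-34*a - 13) - 5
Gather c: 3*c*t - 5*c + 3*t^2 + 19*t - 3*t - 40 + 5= c*(3*t - 5) + 3*t^2 + 16*t - 35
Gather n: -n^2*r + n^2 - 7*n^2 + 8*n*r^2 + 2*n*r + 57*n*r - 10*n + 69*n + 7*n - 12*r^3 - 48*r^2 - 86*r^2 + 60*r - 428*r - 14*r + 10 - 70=n^2*(-r - 6) + n*(8*r^2 + 59*r + 66) - 12*r^3 - 134*r^2 - 382*r - 60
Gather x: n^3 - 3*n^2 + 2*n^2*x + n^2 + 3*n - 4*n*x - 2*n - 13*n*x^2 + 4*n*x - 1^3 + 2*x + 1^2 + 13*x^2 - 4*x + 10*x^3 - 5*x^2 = n^3 - 2*n^2 + n + 10*x^3 + x^2*(8 - 13*n) + x*(2*n^2 - 2)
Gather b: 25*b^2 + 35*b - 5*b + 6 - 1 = 25*b^2 + 30*b + 5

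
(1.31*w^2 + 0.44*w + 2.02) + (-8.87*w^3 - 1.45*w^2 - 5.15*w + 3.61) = -8.87*w^3 - 0.14*w^2 - 4.71*w + 5.63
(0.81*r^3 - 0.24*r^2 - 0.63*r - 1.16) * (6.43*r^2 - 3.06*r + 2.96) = 5.2083*r^5 - 4.0218*r^4 - 0.918899999999999*r^3 - 6.2414*r^2 + 1.6848*r - 3.4336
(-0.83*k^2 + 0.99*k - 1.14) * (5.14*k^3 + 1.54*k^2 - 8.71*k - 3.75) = -4.2662*k^5 + 3.8104*k^4 + 2.8943*k^3 - 7.266*k^2 + 6.2169*k + 4.275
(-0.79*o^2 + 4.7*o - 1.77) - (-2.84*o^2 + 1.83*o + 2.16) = 2.05*o^2 + 2.87*o - 3.93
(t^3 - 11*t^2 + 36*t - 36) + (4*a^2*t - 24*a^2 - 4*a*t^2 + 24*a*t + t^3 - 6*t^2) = 4*a^2*t - 24*a^2 - 4*a*t^2 + 24*a*t + 2*t^3 - 17*t^2 + 36*t - 36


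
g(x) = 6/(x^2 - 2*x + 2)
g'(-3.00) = 0.17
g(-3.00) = 0.35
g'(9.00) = -0.02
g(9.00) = 0.09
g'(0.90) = 1.18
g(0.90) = 5.94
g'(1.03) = -0.36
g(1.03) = 5.99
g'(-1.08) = 0.88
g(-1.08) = 1.13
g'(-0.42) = 1.87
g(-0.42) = 1.99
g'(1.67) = -3.83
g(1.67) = 4.14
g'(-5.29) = 0.05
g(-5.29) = 0.15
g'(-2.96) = 0.17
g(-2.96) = 0.36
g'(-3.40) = 0.13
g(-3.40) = 0.29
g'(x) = 6*(2 - 2*x)/(x^2 - 2*x + 2)^2 = 12*(1 - x)/(x^2 - 2*x + 2)^2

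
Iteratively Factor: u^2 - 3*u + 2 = (u - 2)*(u - 1)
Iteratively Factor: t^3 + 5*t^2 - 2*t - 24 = (t - 2)*(t^2 + 7*t + 12) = (t - 2)*(t + 4)*(t + 3)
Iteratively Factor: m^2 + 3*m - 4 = (m + 4)*(m - 1)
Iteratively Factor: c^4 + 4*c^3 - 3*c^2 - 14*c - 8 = (c + 1)*(c^3 + 3*c^2 - 6*c - 8) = (c + 1)^2*(c^2 + 2*c - 8) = (c + 1)^2*(c + 4)*(c - 2)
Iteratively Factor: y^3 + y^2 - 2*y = (y + 2)*(y^2 - y) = y*(y + 2)*(y - 1)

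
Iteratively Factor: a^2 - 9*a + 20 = (a - 5)*(a - 4)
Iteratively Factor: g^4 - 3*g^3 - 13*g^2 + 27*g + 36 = (g - 4)*(g^3 + g^2 - 9*g - 9) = (g - 4)*(g + 3)*(g^2 - 2*g - 3) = (g - 4)*(g - 3)*(g + 3)*(g + 1)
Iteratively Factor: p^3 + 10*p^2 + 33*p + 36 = (p + 4)*(p^2 + 6*p + 9) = (p + 3)*(p + 4)*(p + 3)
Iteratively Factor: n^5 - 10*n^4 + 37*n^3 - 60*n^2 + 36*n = (n - 2)*(n^4 - 8*n^3 + 21*n^2 - 18*n) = n*(n - 2)*(n^3 - 8*n^2 + 21*n - 18) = n*(n - 3)*(n - 2)*(n^2 - 5*n + 6) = n*(n - 3)^2*(n - 2)*(n - 2)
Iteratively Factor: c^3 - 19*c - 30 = (c + 2)*(c^2 - 2*c - 15) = (c + 2)*(c + 3)*(c - 5)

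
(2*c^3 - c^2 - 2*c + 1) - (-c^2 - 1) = 2*c^3 - 2*c + 2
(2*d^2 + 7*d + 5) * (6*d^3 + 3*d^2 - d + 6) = 12*d^5 + 48*d^4 + 49*d^3 + 20*d^2 + 37*d + 30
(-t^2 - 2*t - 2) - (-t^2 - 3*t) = t - 2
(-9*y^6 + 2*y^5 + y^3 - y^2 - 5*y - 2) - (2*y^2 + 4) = -9*y^6 + 2*y^5 + y^3 - 3*y^2 - 5*y - 6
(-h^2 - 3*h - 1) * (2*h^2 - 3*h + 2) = -2*h^4 - 3*h^3 + 5*h^2 - 3*h - 2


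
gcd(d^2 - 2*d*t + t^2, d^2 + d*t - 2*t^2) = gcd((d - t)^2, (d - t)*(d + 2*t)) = -d + t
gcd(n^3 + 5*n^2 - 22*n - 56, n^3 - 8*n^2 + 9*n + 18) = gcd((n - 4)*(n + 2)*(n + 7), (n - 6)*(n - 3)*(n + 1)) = 1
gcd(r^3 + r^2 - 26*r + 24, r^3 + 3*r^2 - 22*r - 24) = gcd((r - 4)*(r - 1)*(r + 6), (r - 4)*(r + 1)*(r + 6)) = r^2 + 2*r - 24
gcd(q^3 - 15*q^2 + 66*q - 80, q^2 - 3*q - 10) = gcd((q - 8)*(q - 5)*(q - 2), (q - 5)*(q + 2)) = q - 5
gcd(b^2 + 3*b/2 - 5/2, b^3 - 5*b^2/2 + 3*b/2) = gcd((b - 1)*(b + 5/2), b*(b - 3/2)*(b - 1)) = b - 1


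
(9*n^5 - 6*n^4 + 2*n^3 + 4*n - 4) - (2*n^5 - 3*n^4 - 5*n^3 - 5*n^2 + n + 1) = 7*n^5 - 3*n^4 + 7*n^3 + 5*n^2 + 3*n - 5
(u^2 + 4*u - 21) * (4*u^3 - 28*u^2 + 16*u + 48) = 4*u^5 - 12*u^4 - 180*u^3 + 700*u^2 - 144*u - 1008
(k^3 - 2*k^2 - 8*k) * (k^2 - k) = k^5 - 3*k^4 - 6*k^3 + 8*k^2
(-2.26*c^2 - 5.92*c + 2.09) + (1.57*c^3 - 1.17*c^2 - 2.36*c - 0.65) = 1.57*c^3 - 3.43*c^2 - 8.28*c + 1.44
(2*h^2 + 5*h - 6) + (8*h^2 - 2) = 10*h^2 + 5*h - 8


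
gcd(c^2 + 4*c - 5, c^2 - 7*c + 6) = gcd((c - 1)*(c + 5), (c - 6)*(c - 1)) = c - 1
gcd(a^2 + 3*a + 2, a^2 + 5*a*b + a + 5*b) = a + 1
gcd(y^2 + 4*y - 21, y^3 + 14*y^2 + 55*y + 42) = y + 7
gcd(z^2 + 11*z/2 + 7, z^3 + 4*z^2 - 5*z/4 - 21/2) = z^2 + 11*z/2 + 7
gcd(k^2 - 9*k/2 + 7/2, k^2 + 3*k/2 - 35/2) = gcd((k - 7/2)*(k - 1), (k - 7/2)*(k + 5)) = k - 7/2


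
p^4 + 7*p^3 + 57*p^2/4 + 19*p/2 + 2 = (p + 1/2)^2*(p + 2)*(p + 4)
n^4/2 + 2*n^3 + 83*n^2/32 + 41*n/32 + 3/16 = (n/2 + 1)*(n + 1/4)*(n + 3/4)*(n + 1)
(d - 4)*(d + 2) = d^2 - 2*d - 8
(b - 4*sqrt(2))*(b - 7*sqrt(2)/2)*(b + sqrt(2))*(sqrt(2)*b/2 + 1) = sqrt(2)*b^4/2 - 11*b^3/2 + 41*b + 28*sqrt(2)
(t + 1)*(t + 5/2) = t^2 + 7*t/2 + 5/2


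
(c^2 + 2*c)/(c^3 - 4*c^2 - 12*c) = 1/(c - 6)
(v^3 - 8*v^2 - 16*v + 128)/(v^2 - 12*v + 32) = v + 4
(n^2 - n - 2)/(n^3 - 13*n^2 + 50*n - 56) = (n + 1)/(n^2 - 11*n + 28)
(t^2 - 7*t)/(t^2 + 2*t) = (t - 7)/(t + 2)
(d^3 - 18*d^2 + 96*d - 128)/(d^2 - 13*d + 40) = (d^2 - 10*d + 16)/(d - 5)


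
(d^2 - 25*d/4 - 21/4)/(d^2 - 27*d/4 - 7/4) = (4*d + 3)/(4*d + 1)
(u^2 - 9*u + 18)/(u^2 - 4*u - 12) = (u - 3)/(u + 2)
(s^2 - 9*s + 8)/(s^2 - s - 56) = (s - 1)/(s + 7)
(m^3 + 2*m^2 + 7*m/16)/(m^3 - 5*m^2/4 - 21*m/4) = (m + 1/4)/(m - 3)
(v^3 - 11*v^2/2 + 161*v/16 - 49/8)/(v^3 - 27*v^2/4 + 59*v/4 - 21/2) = (v - 7/4)/(v - 3)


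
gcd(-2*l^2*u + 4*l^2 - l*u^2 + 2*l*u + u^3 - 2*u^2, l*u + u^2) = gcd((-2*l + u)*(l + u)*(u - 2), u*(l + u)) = l + u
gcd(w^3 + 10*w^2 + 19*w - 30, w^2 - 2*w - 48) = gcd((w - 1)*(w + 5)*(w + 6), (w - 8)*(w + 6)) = w + 6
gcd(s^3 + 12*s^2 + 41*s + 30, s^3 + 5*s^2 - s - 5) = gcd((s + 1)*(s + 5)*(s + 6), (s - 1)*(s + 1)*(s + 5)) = s^2 + 6*s + 5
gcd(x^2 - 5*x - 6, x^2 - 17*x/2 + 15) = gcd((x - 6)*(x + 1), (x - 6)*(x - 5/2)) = x - 6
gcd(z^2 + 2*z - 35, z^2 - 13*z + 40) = z - 5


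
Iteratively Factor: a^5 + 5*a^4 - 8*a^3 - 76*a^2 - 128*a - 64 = (a - 4)*(a^4 + 9*a^3 + 28*a^2 + 36*a + 16) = (a - 4)*(a + 1)*(a^3 + 8*a^2 + 20*a + 16) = (a - 4)*(a + 1)*(a + 2)*(a^2 + 6*a + 8) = (a - 4)*(a + 1)*(a + 2)^2*(a + 4)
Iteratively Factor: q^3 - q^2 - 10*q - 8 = (q - 4)*(q^2 + 3*q + 2) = (q - 4)*(q + 1)*(q + 2)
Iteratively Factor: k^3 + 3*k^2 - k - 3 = (k + 1)*(k^2 + 2*k - 3) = (k - 1)*(k + 1)*(k + 3)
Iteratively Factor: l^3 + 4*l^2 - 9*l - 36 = (l - 3)*(l^2 + 7*l + 12) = (l - 3)*(l + 3)*(l + 4)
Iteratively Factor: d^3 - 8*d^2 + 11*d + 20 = (d + 1)*(d^2 - 9*d + 20) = (d - 4)*(d + 1)*(d - 5)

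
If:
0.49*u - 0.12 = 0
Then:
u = 0.24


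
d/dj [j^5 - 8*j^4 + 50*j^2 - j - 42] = 5*j^4 - 32*j^3 + 100*j - 1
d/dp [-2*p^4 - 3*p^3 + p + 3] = -8*p^3 - 9*p^2 + 1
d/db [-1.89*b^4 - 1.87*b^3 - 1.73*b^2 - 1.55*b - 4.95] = -7.56*b^3 - 5.61*b^2 - 3.46*b - 1.55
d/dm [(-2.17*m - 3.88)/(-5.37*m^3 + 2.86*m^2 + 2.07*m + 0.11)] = (-23.3058*m^3 - 56.3006*m^2 + 22.1936*m + 7.7929)/(28.8369*m^6 - 30.7164*m^5 - 14.0522*m^4 + 10.659*m^3 + 4.9141*m^2 + 0.4554*m + 0.0121)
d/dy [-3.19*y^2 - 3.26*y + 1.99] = -6.38*y - 3.26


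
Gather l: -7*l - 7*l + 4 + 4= 8 - 14*l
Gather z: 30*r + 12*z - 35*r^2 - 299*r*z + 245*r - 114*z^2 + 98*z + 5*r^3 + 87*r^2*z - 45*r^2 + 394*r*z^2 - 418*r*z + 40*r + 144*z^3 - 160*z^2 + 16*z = 5*r^3 - 80*r^2 + 315*r + 144*z^3 + z^2*(394*r - 274) + z*(87*r^2 - 717*r + 126)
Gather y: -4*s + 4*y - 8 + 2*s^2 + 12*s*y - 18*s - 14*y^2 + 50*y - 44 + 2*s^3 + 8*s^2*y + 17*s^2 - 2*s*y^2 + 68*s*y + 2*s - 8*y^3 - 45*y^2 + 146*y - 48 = 2*s^3 + 19*s^2 - 20*s - 8*y^3 + y^2*(-2*s - 59) + y*(8*s^2 + 80*s + 200) - 100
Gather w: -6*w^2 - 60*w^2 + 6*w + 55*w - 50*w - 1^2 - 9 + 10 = -66*w^2 + 11*w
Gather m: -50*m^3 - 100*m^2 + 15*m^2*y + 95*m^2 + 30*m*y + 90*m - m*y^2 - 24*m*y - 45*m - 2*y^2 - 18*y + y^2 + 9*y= -50*m^3 + m^2*(15*y - 5) + m*(-y^2 + 6*y + 45) - y^2 - 9*y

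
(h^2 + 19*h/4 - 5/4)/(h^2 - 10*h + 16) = (4*h^2 + 19*h - 5)/(4*(h^2 - 10*h + 16))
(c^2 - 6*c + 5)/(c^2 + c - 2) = (c - 5)/(c + 2)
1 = 1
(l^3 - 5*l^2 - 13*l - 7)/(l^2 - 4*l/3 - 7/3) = 3*(l^2 - 6*l - 7)/(3*l - 7)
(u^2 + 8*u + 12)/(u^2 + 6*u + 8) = (u + 6)/(u + 4)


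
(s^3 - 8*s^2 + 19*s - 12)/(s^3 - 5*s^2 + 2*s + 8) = (s^2 - 4*s + 3)/(s^2 - s - 2)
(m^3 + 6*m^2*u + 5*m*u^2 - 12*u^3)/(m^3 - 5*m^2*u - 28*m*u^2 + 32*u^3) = (-m - 3*u)/(-m + 8*u)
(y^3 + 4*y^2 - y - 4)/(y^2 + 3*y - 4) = y + 1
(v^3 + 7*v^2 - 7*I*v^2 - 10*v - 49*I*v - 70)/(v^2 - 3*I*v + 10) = (v^2 + v*(7 - 2*I) - 14*I)/(v + 2*I)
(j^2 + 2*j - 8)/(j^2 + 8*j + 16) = (j - 2)/(j + 4)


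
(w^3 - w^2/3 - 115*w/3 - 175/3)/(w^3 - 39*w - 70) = (w + 5/3)/(w + 2)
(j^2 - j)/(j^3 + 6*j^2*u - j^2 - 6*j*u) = 1/(j + 6*u)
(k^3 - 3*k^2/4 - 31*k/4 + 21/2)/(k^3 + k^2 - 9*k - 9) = (4*k^2 - 15*k + 14)/(4*(k^2 - 2*k - 3))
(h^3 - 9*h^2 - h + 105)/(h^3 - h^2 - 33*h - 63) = (h - 5)/(h + 3)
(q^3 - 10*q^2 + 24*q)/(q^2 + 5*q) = (q^2 - 10*q + 24)/(q + 5)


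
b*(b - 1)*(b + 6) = b^3 + 5*b^2 - 6*b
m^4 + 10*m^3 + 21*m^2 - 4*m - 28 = (m - 1)*(m + 2)^2*(m + 7)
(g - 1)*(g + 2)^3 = g^4 + 5*g^3 + 6*g^2 - 4*g - 8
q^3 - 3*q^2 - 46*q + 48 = (q - 8)*(q - 1)*(q + 6)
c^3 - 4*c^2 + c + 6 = (c - 3)*(c - 2)*(c + 1)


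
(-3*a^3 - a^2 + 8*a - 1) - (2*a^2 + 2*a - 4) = -3*a^3 - 3*a^2 + 6*a + 3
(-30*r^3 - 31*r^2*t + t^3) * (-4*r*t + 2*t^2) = 120*r^4*t + 64*r^3*t^2 - 62*r^2*t^3 - 4*r*t^4 + 2*t^5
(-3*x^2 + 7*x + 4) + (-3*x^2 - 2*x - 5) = -6*x^2 + 5*x - 1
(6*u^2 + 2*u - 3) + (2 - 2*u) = 6*u^2 - 1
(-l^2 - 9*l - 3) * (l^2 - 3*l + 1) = -l^4 - 6*l^3 + 23*l^2 - 3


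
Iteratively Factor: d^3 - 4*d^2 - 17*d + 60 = (d - 5)*(d^2 + d - 12) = (d - 5)*(d - 3)*(d + 4)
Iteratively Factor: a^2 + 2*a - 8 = (a + 4)*(a - 2)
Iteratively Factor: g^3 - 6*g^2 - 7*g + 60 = (g - 5)*(g^2 - g - 12) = (g - 5)*(g - 4)*(g + 3)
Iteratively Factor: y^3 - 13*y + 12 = (y - 1)*(y^2 + y - 12) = (y - 3)*(y - 1)*(y + 4)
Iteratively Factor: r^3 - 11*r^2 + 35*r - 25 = (r - 5)*(r^2 - 6*r + 5) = (r - 5)*(r - 1)*(r - 5)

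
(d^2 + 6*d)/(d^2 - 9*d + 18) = d*(d + 6)/(d^2 - 9*d + 18)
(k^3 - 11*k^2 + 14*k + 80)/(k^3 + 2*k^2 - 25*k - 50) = (k - 8)/(k + 5)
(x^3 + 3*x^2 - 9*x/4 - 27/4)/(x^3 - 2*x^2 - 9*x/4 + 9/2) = (x + 3)/(x - 2)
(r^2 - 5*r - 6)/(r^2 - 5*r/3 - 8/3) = 3*(r - 6)/(3*r - 8)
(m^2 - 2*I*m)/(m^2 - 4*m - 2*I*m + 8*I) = m/(m - 4)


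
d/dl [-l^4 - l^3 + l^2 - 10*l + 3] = -4*l^3 - 3*l^2 + 2*l - 10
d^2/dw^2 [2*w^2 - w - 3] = 4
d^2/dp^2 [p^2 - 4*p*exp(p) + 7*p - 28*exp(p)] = -4*p*exp(p) - 36*exp(p) + 2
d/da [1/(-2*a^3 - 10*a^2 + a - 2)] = (6*a^2 + 20*a - 1)/(2*a^3 + 10*a^2 - a + 2)^2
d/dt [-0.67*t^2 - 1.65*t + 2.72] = -1.34*t - 1.65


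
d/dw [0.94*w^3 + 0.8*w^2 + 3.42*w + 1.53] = 2.82*w^2 + 1.6*w + 3.42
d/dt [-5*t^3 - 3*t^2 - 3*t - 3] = -15*t^2 - 6*t - 3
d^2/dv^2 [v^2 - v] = 2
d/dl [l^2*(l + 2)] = l*(3*l + 4)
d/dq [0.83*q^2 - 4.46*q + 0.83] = 1.66*q - 4.46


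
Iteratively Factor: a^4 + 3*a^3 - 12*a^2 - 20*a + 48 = (a + 3)*(a^3 - 12*a + 16) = (a - 2)*(a + 3)*(a^2 + 2*a - 8) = (a - 2)^2*(a + 3)*(a + 4)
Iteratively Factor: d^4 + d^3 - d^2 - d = (d)*(d^3 + d^2 - d - 1) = d*(d - 1)*(d^2 + 2*d + 1) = d*(d - 1)*(d + 1)*(d + 1)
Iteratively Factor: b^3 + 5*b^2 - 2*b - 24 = (b + 4)*(b^2 + b - 6) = (b + 3)*(b + 4)*(b - 2)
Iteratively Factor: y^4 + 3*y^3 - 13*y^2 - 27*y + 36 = (y - 3)*(y^3 + 6*y^2 + 5*y - 12) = (y - 3)*(y + 4)*(y^2 + 2*y - 3) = (y - 3)*(y + 3)*(y + 4)*(y - 1)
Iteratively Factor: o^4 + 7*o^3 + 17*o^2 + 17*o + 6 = (o + 2)*(o^3 + 5*o^2 + 7*o + 3) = (o + 1)*(o + 2)*(o^2 + 4*o + 3) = (o + 1)^2*(o + 2)*(o + 3)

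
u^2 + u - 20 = (u - 4)*(u + 5)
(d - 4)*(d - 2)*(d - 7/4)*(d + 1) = d^4 - 27*d^3/4 + 43*d^2/4 + 9*d/2 - 14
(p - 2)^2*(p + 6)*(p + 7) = p^4 + 9*p^3 - 6*p^2 - 116*p + 168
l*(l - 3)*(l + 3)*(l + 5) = l^4 + 5*l^3 - 9*l^2 - 45*l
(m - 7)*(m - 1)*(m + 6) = m^3 - 2*m^2 - 41*m + 42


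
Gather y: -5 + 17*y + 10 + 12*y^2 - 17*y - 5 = 12*y^2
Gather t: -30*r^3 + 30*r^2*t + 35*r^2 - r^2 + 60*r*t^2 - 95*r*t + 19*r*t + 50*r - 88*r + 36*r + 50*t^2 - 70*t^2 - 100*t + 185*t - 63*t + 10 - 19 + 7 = -30*r^3 + 34*r^2 - 2*r + t^2*(60*r - 20) + t*(30*r^2 - 76*r + 22) - 2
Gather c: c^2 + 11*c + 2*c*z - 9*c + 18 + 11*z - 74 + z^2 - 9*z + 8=c^2 + c*(2*z + 2) + z^2 + 2*z - 48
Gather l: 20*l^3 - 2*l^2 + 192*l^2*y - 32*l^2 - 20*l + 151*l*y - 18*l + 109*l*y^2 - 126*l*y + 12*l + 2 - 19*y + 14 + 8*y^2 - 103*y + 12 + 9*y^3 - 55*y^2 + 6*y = 20*l^3 + l^2*(192*y - 34) + l*(109*y^2 + 25*y - 26) + 9*y^3 - 47*y^2 - 116*y + 28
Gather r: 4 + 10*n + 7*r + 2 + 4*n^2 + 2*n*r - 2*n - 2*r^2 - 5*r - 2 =4*n^2 + 8*n - 2*r^2 + r*(2*n + 2) + 4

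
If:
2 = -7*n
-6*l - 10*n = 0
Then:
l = 10/21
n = -2/7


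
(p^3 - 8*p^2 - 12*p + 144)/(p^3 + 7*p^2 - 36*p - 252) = (p^2 - 2*p - 24)/(p^2 + 13*p + 42)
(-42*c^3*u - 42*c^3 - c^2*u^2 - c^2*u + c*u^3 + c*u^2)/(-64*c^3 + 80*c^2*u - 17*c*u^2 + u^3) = c*(42*c^2*u + 42*c^2 + c*u^2 + c*u - u^3 - u^2)/(64*c^3 - 80*c^2*u + 17*c*u^2 - u^3)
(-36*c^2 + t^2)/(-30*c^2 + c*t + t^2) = (-6*c + t)/(-5*c + t)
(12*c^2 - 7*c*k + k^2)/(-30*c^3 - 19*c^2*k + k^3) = (-12*c^2 + 7*c*k - k^2)/(30*c^3 + 19*c^2*k - k^3)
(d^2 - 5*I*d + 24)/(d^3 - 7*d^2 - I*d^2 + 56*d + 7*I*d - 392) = (d + 3*I)/(d^2 + 7*d*(-1 + I) - 49*I)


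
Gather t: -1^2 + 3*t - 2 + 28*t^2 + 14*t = 28*t^2 + 17*t - 3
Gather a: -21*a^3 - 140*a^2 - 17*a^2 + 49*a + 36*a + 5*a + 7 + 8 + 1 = -21*a^3 - 157*a^2 + 90*a + 16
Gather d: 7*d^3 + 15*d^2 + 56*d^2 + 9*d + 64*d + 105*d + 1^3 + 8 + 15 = 7*d^3 + 71*d^2 + 178*d + 24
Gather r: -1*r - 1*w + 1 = -r - w + 1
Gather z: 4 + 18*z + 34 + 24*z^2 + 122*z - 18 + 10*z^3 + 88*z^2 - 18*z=10*z^3 + 112*z^2 + 122*z + 20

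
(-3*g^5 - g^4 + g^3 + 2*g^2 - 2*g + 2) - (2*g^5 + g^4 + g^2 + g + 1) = -5*g^5 - 2*g^4 + g^3 + g^2 - 3*g + 1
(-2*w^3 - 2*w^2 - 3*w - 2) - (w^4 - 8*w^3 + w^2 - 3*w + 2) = -w^4 + 6*w^3 - 3*w^2 - 4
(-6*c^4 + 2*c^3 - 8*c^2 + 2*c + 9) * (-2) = 12*c^4 - 4*c^3 + 16*c^2 - 4*c - 18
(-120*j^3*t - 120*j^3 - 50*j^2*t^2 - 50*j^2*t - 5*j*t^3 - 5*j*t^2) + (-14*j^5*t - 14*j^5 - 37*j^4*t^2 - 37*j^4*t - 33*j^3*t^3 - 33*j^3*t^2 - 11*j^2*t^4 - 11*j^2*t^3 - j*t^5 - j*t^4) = -14*j^5*t - 14*j^5 - 37*j^4*t^2 - 37*j^4*t - 33*j^3*t^3 - 33*j^3*t^2 - 120*j^3*t - 120*j^3 - 11*j^2*t^4 - 11*j^2*t^3 - 50*j^2*t^2 - 50*j^2*t - j*t^5 - j*t^4 - 5*j*t^3 - 5*j*t^2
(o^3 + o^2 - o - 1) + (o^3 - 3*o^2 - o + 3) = 2*o^3 - 2*o^2 - 2*o + 2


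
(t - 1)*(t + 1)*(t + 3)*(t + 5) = t^4 + 8*t^3 + 14*t^2 - 8*t - 15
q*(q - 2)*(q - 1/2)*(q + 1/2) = q^4 - 2*q^3 - q^2/4 + q/2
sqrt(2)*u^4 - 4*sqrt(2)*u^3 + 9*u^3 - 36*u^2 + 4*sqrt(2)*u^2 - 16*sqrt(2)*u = u*(u - 4)*(u + 4*sqrt(2))*(sqrt(2)*u + 1)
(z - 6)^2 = z^2 - 12*z + 36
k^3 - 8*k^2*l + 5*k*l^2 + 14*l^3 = (k - 7*l)*(k - 2*l)*(k + l)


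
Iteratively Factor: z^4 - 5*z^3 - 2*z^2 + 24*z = (z - 3)*(z^3 - 2*z^2 - 8*z) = z*(z - 3)*(z^2 - 2*z - 8) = z*(z - 3)*(z + 2)*(z - 4)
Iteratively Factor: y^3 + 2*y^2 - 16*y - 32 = (y + 4)*(y^2 - 2*y - 8) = (y + 2)*(y + 4)*(y - 4)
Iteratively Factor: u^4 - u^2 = (u)*(u^3 - u) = u*(u - 1)*(u^2 + u) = u*(u - 1)*(u + 1)*(u)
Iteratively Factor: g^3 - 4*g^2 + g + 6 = (g - 3)*(g^2 - g - 2) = (g - 3)*(g + 1)*(g - 2)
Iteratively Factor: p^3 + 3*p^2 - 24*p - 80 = (p + 4)*(p^2 - p - 20) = (p - 5)*(p + 4)*(p + 4)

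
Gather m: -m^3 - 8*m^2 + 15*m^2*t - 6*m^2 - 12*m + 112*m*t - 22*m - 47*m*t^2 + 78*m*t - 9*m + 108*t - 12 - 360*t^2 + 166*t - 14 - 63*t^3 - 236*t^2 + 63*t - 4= -m^3 + m^2*(15*t - 14) + m*(-47*t^2 + 190*t - 43) - 63*t^3 - 596*t^2 + 337*t - 30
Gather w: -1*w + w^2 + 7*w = w^2 + 6*w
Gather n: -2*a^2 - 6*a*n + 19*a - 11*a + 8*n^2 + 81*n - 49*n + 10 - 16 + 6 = -2*a^2 + 8*a + 8*n^2 + n*(32 - 6*a)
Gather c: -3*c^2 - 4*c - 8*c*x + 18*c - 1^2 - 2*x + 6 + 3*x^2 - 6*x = -3*c^2 + c*(14 - 8*x) + 3*x^2 - 8*x + 5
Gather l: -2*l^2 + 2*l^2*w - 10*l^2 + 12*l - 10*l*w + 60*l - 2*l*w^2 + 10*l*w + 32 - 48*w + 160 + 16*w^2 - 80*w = l^2*(2*w - 12) + l*(72 - 2*w^2) + 16*w^2 - 128*w + 192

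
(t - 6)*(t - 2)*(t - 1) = t^3 - 9*t^2 + 20*t - 12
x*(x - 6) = x^2 - 6*x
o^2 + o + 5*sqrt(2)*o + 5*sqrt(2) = (o + 1)*(o + 5*sqrt(2))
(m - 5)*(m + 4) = m^2 - m - 20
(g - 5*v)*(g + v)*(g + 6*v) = g^3 + 2*g^2*v - 29*g*v^2 - 30*v^3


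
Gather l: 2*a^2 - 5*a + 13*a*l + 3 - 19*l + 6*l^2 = 2*a^2 - 5*a + 6*l^2 + l*(13*a - 19) + 3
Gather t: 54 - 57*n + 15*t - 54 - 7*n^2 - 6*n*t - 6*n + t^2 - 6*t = -7*n^2 - 63*n + t^2 + t*(9 - 6*n)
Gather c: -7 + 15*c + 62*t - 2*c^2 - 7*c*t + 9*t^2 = -2*c^2 + c*(15 - 7*t) + 9*t^2 + 62*t - 7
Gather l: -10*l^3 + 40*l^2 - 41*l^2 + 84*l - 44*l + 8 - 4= -10*l^3 - l^2 + 40*l + 4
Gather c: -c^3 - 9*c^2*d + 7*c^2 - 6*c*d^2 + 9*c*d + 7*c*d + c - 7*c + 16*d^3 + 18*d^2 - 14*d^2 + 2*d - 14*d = -c^3 + c^2*(7 - 9*d) + c*(-6*d^2 + 16*d - 6) + 16*d^3 + 4*d^2 - 12*d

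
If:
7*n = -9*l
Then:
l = -7*n/9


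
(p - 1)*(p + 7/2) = p^2 + 5*p/2 - 7/2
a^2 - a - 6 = (a - 3)*(a + 2)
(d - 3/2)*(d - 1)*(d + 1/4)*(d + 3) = d^4 + 3*d^3/4 - 47*d^2/8 + 3*d + 9/8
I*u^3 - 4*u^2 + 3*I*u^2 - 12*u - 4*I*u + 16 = (u + 4)*(u + 4*I)*(I*u - I)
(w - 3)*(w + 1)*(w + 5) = w^3 + 3*w^2 - 13*w - 15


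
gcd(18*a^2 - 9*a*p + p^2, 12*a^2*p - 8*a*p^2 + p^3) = -6*a + p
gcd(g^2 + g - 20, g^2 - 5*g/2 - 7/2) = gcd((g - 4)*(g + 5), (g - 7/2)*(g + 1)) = 1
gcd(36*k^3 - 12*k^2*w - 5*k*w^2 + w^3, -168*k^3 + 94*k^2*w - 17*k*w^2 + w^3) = -6*k + w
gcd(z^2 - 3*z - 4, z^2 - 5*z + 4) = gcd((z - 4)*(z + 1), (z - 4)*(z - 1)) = z - 4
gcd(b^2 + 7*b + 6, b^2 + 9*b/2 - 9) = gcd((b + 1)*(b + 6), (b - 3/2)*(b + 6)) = b + 6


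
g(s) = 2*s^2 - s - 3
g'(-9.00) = -37.00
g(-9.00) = 168.00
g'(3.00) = 11.00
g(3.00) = 12.00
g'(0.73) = 1.92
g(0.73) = -2.66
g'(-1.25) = -6.00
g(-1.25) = 1.38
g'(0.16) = -0.36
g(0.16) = -3.11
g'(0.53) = 1.12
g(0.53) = -2.97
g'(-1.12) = -5.48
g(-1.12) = 0.63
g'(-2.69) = -11.76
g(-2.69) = 14.16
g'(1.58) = 5.32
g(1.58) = 0.41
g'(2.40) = 8.60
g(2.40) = 6.12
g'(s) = 4*s - 1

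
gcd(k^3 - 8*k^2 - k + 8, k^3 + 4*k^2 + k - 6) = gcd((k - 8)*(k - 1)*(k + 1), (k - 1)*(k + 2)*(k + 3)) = k - 1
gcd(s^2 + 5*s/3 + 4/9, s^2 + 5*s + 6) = 1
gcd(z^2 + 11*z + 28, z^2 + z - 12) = z + 4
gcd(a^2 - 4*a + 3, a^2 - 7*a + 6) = a - 1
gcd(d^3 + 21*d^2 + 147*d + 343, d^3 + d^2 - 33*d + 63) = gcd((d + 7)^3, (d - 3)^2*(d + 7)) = d + 7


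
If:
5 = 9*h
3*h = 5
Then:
No Solution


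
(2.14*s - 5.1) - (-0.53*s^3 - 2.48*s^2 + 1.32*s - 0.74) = 0.53*s^3 + 2.48*s^2 + 0.82*s - 4.36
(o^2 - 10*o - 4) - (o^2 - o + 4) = -9*o - 8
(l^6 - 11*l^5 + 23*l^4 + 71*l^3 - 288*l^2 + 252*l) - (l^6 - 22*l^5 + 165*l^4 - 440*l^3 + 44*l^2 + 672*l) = 11*l^5 - 142*l^4 + 511*l^3 - 332*l^2 - 420*l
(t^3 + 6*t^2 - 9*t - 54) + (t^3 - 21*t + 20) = 2*t^3 + 6*t^2 - 30*t - 34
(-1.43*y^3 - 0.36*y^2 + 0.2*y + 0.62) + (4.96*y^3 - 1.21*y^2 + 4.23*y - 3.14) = 3.53*y^3 - 1.57*y^2 + 4.43*y - 2.52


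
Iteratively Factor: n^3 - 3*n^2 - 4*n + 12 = (n - 2)*(n^2 - n - 6) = (n - 2)*(n + 2)*(n - 3)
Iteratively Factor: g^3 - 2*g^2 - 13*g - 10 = (g + 1)*(g^2 - 3*g - 10) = (g + 1)*(g + 2)*(g - 5)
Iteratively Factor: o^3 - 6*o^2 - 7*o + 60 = (o - 4)*(o^2 - 2*o - 15) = (o - 4)*(o + 3)*(o - 5)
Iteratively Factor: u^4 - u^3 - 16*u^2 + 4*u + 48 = (u - 4)*(u^3 + 3*u^2 - 4*u - 12) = (u - 4)*(u + 2)*(u^2 + u - 6) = (u - 4)*(u + 2)*(u + 3)*(u - 2)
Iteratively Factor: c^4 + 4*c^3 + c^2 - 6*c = (c)*(c^3 + 4*c^2 + c - 6) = c*(c - 1)*(c^2 + 5*c + 6) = c*(c - 1)*(c + 2)*(c + 3)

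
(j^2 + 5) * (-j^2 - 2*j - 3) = -j^4 - 2*j^3 - 8*j^2 - 10*j - 15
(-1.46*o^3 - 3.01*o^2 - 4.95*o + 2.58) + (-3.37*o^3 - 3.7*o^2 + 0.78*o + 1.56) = -4.83*o^3 - 6.71*o^2 - 4.17*o + 4.14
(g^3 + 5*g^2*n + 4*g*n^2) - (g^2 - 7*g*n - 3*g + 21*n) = g^3 + 5*g^2*n - g^2 + 4*g*n^2 + 7*g*n + 3*g - 21*n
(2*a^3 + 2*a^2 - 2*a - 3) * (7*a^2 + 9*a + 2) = 14*a^5 + 32*a^4 + 8*a^3 - 35*a^2 - 31*a - 6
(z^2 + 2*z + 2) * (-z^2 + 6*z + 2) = -z^4 + 4*z^3 + 12*z^2 + 16*z + 4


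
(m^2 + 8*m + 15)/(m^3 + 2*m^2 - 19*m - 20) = (m + 3)/(m^2 - 3*m - 4)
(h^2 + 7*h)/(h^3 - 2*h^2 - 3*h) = (h + 7)/(h^2 - 2*h - 3)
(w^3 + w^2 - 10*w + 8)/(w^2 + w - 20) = (w^3 + w^2 - 10*w + 8)/(w^2 + w - 20)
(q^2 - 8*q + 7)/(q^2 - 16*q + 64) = (q^2 - 8*q + 7)/(q^2 - 16*q + 64)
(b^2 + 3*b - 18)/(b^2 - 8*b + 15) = (b + 6)/(b - 5)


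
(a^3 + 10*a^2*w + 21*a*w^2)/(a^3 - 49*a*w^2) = (-a - 3*w)/(-a + 7*w)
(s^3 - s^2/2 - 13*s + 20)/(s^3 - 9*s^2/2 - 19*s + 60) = (s - 2)/(s - 6)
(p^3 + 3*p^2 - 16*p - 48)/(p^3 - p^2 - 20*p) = (p^2 - p - 12)/(p*(p - 5))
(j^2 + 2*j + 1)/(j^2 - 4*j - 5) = (j + 1)/(j - 5)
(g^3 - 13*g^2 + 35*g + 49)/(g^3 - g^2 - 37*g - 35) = (g - 7)/(g + 5)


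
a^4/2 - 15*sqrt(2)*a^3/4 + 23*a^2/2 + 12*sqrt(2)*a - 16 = (a/2 + sqrt(2)/2)*(a - 4*sqrt(2))^2*(a - sqrt(2)/2)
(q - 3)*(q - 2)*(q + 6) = q^3 + q^2 - 24*q + 36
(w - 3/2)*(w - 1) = w^2 - 5*w/2 + 3/2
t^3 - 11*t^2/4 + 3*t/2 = t*(t - 2)*(t - 3/4)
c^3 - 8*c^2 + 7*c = c*(c - 7)*(c - 1)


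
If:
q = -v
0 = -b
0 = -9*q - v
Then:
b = 0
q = 0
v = 0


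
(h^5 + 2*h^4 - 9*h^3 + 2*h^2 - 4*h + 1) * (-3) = -3*h^5 - 6*h^4 + 27*h^3 - 6*h^2 + 12*h - 3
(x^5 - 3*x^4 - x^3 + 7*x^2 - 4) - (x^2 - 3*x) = x^5 - 3*x^4 - x^3 + 6*x^2 + 3*x - 4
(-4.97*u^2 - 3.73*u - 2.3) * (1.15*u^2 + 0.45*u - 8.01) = -5.7155*u^4 - 6.526*u^3 + 35.4862*u^2 + 28.8423*u + 18.423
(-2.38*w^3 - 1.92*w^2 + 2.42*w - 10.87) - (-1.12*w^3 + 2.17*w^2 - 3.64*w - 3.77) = -1.26*w^3 - 4.09*w^2 + 6.06*w - 7.1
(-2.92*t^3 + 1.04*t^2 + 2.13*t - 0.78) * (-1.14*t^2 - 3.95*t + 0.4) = 3.3288*t^5 + 10.3484*t^4 - 7.7042*t^3 - 7.1083*t^2 + 3.933*t - 0.312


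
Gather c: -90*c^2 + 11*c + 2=-90*c^2 + 11*c + 2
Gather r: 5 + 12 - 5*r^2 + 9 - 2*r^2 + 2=28 - 7*r^2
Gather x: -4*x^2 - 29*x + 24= -4*x^2 - 29*x + 24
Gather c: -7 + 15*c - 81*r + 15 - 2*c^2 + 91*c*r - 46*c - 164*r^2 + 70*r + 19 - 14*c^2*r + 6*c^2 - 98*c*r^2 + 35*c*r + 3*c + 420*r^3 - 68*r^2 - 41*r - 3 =c^2*(4 - 14*r) + c*(-98*r^2 + 126*r - 28) + 420*r^3 - 232*r^2 - 52*r + 24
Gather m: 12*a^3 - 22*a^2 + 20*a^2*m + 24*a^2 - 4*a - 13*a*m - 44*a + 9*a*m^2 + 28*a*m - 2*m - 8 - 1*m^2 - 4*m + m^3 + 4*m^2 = 12*a^3 + 2*a^2 - 48*a + m^3 + m^2*(9*a + 3) + m*(20*a^2 + 15*a - 6) - 8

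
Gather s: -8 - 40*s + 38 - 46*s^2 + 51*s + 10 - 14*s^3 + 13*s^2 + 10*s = -14*s^3 - 33*s^2 + 21*s + 40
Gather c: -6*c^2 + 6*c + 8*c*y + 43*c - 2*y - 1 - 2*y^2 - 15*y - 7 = -6*c^2 + c*(8*y + 49) - 2*y^2 - 17*y - 8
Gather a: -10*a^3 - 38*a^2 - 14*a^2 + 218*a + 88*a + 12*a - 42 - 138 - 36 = -10*a^3 - 52*a^2 + 318*a - 216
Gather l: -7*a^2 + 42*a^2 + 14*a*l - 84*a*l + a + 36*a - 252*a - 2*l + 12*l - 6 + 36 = 35*a^2 - 215*a + l*(10 - 70*a) + 30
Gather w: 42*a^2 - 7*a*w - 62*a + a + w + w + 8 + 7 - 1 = 42*a^2 - 61*a + w*(2 - 7*a) + 14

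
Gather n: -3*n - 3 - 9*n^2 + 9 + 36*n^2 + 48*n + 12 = 27*n^2 + 45*n + 18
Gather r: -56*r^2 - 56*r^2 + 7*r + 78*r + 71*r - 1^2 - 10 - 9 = -112*r^2 + 156*r - 20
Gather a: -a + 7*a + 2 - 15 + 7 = 6*a - 6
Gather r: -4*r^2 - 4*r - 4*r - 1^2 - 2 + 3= -4*r^2 - 8*r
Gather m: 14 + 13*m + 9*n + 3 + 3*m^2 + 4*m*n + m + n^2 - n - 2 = 3*m^2 + m*(4*n + 14) + n^2 + 8*n + 15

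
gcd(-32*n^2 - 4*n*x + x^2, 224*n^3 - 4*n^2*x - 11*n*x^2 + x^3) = -32*n^2 - 4*n*x + x^2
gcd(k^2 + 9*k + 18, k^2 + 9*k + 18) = k^2 + 9*k + 18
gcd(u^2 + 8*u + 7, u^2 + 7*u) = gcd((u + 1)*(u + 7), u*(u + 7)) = u + 7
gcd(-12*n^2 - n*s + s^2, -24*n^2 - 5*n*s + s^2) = 3*n + s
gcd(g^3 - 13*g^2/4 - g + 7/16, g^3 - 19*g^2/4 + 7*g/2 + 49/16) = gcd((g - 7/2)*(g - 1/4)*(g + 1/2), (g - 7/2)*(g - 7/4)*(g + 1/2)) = g^2 - 3*g - 7/4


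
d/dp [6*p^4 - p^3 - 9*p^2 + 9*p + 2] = 24*p^3 - 3*p^2 - 18*p + 9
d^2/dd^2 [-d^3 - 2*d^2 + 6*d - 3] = -6*d - 4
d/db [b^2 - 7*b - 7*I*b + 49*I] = 2*b - 7 - 7*I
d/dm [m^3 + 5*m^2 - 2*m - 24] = 3*m^2 + 10*m - 2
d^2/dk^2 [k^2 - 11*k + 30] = 2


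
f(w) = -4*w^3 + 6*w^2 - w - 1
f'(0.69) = 1.57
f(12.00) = -6061.00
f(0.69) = -0.15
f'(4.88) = -228.21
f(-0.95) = 8.79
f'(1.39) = -7.51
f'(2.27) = -35.59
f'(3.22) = -86.78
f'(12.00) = -1585.00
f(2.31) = -20.60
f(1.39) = -1.54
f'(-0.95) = -23.23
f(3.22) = -75.55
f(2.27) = -19.14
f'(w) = -12*w^2 + 12*w - 1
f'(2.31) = -37.31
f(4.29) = -210.68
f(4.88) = -327.85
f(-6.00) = 1085.00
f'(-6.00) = -505.00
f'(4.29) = -170.37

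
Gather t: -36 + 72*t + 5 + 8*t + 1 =80*t - 30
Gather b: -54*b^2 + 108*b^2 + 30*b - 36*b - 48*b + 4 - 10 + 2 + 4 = 54*b^2 - 54*b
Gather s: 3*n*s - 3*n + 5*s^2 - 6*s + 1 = -3*n + 5*s^2 + s*(3*n - 6) + 1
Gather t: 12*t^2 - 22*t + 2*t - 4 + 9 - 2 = 12*t^2 - 20*t + 3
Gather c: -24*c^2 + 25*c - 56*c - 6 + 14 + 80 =-24*c^2 - 31*c + 88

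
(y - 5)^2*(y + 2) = y^3 - 8*y^2 + 5*y + 50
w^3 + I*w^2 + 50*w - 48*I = (w - 6*I)*(w - I)*(w + 8*I)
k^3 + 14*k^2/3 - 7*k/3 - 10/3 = (k - 1)*(k + 2/3)*(k + 5)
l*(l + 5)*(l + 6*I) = l^3 + 5*l^2 + 6*I*l^2 + 30*I*l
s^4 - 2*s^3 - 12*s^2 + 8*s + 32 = (s - 4)*(s - 2)*(s + 2)^2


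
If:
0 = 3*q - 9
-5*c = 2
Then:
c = -2/5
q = 3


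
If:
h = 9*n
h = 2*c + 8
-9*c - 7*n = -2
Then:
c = -2/5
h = 36/5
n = 4/5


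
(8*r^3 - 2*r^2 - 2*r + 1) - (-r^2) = 8*r^3 - r^2 - 2*r + 1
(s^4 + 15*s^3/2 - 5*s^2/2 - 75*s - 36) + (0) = s^4 + 15*s^3/2 - 5*s^2/2 - 75*s - 36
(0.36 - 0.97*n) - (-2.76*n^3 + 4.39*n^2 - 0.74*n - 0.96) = 2.76*n^3 - 4.39*n^2 - 0.23*n + 1.32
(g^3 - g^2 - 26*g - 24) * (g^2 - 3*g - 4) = g^5 - 4*g^4 - 27*g^3 + 58*g^2 + 176*g + 96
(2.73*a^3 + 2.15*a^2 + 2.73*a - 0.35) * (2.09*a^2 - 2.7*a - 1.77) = 5.7057*a^5 - 2.8775*a^4 - 4.9314*a^3 - 11.908*a^2 - 3.8871*a + 0.6195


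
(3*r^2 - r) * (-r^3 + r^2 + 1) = -3*r^5 + 4*r^4 - r^3 + 3*r^2 - r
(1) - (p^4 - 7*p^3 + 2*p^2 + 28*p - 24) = -p^4 + 7*p^3 - 2*p^2 - 28*p + 25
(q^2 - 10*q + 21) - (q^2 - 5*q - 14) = 35 - 5*q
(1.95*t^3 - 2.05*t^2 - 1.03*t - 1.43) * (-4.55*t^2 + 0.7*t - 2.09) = -8.8725*t^5 + 10.6925*t^4 - 0.824*t^3 + 10.07*t^2 + 1.1517*t + 2.9887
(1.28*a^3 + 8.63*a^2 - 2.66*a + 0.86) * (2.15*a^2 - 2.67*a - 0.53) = 2.752*a^5 + 15.1369*a^4 - 29.4395*a^3 + 4.3773*a^2 - 0.8864*a - 0.4558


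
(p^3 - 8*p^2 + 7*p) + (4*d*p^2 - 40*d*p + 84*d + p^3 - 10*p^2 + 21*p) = 4*d*p^2 - 40*d*p + 84*d + 2*p^3 - 18*p^2 + 28*p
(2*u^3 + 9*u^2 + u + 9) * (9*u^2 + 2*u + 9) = 18*u^5 + 85*u^4 + 45*u^3 + 164*u^2 + 27*u + 81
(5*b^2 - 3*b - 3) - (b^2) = 4*b^2 - 3*b - 3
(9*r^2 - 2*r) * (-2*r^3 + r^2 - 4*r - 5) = -18*r^5 + 13*r^4 - 38*r^3 - 37*r^2 + 10*r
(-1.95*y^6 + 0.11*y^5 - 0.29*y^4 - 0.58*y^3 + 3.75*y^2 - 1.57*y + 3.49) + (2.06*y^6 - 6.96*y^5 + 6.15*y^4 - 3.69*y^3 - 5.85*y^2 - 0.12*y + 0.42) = 0.11*y^6 - 6.85*y^5 + 5.86*y^4 - 4.27*y^3 - 2.1*y^2 - 1.69*y + 3.91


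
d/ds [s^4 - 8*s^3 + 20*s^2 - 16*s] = 4*s^3 - 24*s^2 + 40*s - 16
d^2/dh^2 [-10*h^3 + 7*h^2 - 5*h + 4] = 14 - 60*h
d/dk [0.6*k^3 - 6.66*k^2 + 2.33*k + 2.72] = 1.8*k^2 - 13.32*k + 2.33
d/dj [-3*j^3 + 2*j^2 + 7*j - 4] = -9*j^2 + 4*j + 7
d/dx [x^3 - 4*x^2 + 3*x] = 3*x^2 - 8*x + 3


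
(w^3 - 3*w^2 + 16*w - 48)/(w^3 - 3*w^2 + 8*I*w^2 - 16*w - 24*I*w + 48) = (w - 4*I)/(w + 4*I)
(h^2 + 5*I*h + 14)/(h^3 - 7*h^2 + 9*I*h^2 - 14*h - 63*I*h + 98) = (h - 2*I)/(h^2 + h*(-7 + 2*I) - 14*I)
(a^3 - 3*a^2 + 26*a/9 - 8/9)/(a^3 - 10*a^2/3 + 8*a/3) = (3*a^2 - 5*a + 2)/(3*a*(a - 2))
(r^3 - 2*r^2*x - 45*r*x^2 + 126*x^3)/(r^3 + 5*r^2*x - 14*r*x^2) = (-r^2 + 9*r*x - 18*x^2)/(r*(-r + 2*x))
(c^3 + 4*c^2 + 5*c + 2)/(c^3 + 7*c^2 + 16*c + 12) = (c^2 + 2*c + 1)/(c^2 + 5*c + 6)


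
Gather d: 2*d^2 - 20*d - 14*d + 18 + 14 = 2*d^2 - 34*d + 32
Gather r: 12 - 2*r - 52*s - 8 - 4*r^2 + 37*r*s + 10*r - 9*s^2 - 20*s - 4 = -4*r^2 + r*(37*s + 8) - 9*s^2 - 72*s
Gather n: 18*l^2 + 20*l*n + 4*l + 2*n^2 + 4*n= 18*l^2 + 4*l + 2*n^2 + n*(20*l + 4)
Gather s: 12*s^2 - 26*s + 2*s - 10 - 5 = 12*s^2 - 24*s - 15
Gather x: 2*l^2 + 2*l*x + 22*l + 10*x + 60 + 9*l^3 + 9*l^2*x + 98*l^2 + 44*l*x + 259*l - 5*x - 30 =9*l^3 + 100*l^2 + 281*l + x*(9*l^2 + 46*l + 5) + 30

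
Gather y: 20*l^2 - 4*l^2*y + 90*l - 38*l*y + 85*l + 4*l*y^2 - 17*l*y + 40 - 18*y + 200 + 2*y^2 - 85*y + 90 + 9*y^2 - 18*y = 20*l^2 + 175*l + y^2*(4*l + 11) + y*(-4*l^2 - 55*l - 121) + 330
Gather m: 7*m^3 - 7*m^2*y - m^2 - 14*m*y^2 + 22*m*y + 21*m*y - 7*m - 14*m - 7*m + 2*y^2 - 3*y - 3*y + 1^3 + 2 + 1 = 7*m^3 + m^2*(-7*y - 1) + m*(-14*y^2 + 43*y - 28) + 2*y^2 - 6*y + 4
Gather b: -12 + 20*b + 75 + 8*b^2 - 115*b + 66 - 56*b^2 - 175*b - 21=-48*b^2 - 270*b + 108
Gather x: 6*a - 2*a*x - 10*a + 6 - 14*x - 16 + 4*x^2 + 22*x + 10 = -4*a + 4*x^2 + x*(8 - 2*a)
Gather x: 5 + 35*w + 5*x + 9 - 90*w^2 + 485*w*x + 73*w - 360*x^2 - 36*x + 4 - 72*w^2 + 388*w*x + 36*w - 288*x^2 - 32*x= -162*w^2 + 144*w - 648*x^2 + x*(873*w - 63) + 18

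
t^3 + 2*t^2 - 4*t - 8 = (t - 2)*(t + 2)^2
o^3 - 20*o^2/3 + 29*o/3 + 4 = (o - 4)*(o - 3)*(o + 1/3)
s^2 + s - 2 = (s - 1)*(s + 2)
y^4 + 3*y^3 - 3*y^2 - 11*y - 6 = (y - 2)*(y + 1)^2*(y + 3)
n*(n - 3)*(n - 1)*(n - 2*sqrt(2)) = n^4 - 4*n^3 - 2*sqrt(2)*n^3 + 3*n^2 + 8*sqrt(2)*n^2 - 6*sqrt(2)*n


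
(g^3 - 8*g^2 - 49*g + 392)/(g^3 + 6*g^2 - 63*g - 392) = (g - 7)/(g + 7)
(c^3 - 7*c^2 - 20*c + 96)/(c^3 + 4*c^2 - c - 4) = (c^2 - 11*c + 24)/(c^2 - 1)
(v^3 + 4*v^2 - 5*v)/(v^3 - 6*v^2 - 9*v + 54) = v*(v^2 + 4*v - 5)/(v^3 - 6*v^2 - 9*v + 54)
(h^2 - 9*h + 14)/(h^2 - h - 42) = (h - 2)/(h + 6)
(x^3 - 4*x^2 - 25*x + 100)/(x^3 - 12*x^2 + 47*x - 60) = (x + 5)/(x - 3)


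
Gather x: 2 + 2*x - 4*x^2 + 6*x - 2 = -4*x^2 + 8*x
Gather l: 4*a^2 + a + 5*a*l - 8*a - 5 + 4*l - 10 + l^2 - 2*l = 4*a^2 - 7*a + l^2 + l*(5*a + 2) - 15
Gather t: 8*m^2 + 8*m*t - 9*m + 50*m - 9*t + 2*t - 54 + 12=8*m^2 + 41*m + t*(8*m - 7) - 42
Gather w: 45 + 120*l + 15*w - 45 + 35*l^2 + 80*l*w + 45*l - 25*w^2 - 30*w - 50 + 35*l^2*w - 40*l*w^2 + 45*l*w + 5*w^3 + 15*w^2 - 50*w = 35*l^2 + 165*l + 5*w^3 + w^2*(-40*l - 10) + w*(35*l^2 + 125*l - 65) - 50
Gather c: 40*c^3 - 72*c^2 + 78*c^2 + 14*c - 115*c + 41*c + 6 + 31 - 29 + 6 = 40*c^3 + 6*c^2 - 60*c + 14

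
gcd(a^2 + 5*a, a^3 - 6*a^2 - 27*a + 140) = a + 5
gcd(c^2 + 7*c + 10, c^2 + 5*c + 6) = c + 2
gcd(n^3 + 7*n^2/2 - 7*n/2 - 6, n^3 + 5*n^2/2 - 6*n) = n^2 + 5*n/2 - 6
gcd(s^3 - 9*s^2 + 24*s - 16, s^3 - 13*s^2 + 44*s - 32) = s^2 - 5*s + 4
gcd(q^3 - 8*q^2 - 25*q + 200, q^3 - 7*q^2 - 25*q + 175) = q^2 - 25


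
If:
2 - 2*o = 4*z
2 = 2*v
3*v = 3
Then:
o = 1 - 2*z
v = 1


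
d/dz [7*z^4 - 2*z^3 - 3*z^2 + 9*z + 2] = 28*z^3 - 6*z^2 - 6*z + 9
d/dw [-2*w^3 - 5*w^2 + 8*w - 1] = -6*w^2 - 10*w + 8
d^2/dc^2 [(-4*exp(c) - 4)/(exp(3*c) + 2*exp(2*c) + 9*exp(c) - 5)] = (-16*exp(6*c) - 60*exp(5*c) + 40*exp(4*c) - 324*exp(3*c) - 636*exp(2*c) - 664*exp(c) - 280)*exp(c)/(exp(9*c) + 6*exp(8*c) + 39*exp(7*c) + 101*exp(6*c) + 291*exp(5*c) + 156*exp(4*c) + 264*exp(3*c) - 1065*exp(2*c) + 675*exp(c) - 125)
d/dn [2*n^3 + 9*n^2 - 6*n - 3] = 6*n^2 + 18*n - 6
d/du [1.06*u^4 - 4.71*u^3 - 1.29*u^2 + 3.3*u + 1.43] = 4.24*u^3 - 14.13*u^2 - 2.58*u + 3.3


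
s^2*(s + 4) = s^3 + 4*s^2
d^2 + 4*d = d*(d + 4)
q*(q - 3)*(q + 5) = q^3 + 2*q^2 - 15*q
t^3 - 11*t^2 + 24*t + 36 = (t - 6)^2*(t + 1)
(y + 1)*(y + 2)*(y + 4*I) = y^3 + 3*y^2 + 4*I*y^2 + 2*y + 12*I*y + 8*I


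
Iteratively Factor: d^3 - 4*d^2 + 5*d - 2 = (d - 1)*(d^2 - 3*d + 2) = (d - 1)^2*(d - 2)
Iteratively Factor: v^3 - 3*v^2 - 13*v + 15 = (v - 5)*(v^2 + 2*v - 3) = (v - 5)*(v - 1)*(v + 3)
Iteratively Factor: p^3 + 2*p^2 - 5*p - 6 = (p + 1)*(p^2 + p - 6) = (p - 2)*(p + 1)*(p + 3)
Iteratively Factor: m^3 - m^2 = (m - 1)*(m^2) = m*(m - 1)*(m)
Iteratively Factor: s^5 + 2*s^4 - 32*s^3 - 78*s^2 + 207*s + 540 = (s - 5)*(s^4 + 7*s^3 + 3*s^2 - 63*s - 108) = (s - 5)*(s + 3)*(s^3 + 4*s^2 - 9*s - 36) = (s - 5)*(s - 3)*(s + 3)*(s^2 + 7*s + 12) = (s - 5)*(s - 3)*(s + 3)*(s + 4)*(s + 3)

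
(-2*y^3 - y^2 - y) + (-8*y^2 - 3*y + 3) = -2*y^3 - 9*y^2 - 4*y + 3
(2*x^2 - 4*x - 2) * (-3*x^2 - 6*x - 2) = -6*x^4 + 26*x^2 + 20*x + 4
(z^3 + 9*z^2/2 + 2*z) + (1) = z^3 + 9*z^2/2 + 2*z + 1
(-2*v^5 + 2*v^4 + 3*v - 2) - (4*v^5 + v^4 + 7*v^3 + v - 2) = -6*v^5 + v^4 - 7*v^3 + 2*v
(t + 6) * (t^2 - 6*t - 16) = t^3 - 52*t - 96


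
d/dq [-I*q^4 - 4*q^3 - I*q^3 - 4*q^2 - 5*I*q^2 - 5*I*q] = -4*I*q^3 - 3*q^2*(4 + I) - 2*q*(4 + 5*I) - 5*I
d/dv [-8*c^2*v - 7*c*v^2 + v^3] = -8*c^2 - 14*c*v + 3*v^2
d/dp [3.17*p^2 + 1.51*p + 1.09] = 6.34*p + 1.51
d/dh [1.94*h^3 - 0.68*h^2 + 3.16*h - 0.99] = 5.82*h^2 - 1.36*h + 3.16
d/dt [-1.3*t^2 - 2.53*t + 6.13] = -2.6*t - 2.53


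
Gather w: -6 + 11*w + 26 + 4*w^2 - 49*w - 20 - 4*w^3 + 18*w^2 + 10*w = -4*w^3 + 22*w^2 - 28*w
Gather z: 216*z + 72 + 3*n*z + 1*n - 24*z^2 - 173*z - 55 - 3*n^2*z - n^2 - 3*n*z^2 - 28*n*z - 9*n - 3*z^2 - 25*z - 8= -n^2 - 8*n + z^2*(-3*n - 27) + z*(-3*n^2 - 25*n + 18) + 9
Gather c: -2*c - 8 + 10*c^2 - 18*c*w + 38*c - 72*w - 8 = 10*c^2 + c*(36 - 18*w) - 72*w - 16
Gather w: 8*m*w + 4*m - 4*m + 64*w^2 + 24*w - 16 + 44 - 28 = 64*w^2 + w*(8*m + 24)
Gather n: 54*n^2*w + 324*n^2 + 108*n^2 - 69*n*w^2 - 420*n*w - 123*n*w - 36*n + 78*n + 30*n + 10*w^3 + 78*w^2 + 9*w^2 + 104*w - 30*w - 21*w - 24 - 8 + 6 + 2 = n^2*(54*w + 432) + n*(-69*w^2 - 543*w + 72) + 10*w^3 + 87*w^2 + 53*w - 24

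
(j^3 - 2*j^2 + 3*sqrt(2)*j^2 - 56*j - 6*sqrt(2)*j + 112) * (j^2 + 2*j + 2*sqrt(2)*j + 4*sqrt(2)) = j^5 + 5*sqrt(2)*j^4 - 48*j^3 - 132*sqrt(2)*j^2 + 176*j + 448*sqrt(2)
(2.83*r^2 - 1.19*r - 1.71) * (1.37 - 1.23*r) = -3.4809*r^3 + 5.3408*r^2 + 0.473*r - 2.3427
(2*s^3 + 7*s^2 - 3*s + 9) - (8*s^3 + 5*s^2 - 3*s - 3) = -6*s^3 + 2*s^2 + 12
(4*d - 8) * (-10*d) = -40*d^2 + 80*d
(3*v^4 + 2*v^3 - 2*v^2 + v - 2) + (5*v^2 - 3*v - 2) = 3*v^4 + 2*v^3 + 3*v^2 - 2*v - 4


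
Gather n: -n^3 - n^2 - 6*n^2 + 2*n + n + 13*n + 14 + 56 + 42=-n^3 - 7*n^2 + 16*n + 112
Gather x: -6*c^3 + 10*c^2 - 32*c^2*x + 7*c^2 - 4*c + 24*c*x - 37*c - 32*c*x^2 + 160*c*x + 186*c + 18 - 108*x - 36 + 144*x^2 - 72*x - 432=-6*c^3 + 17*c^2 + 145*c + x^2*(144 - 32*c) + x*(-32*c^2 + 184*c - 180) - 450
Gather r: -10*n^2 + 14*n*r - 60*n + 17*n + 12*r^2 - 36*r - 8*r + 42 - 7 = -10*n^2 - 43*n + 12*r^2 + r*(14*n - 44) + 35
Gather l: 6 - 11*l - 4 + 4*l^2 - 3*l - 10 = 4*l^2 - 14*l - 8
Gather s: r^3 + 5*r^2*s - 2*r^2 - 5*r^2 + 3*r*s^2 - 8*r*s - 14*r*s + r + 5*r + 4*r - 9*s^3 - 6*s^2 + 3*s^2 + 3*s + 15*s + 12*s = r^3 - 7*r^2 + 10*r - 9*s^3 + s^2*(3*r - 3) + s*(5*r^2 - 22*r + 30)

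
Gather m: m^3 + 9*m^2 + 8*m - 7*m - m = m^3 + 9*m^2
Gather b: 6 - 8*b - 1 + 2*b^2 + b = 2*b^2 - 7*b + 5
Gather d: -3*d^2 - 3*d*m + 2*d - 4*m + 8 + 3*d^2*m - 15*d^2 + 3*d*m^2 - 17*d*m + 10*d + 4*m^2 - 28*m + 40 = d^2*(3*m - 18) + d*(3*m^2 - 20*m + 12) + 4*m^2 - 32*m + 48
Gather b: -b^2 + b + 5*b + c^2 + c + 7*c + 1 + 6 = -b^2 + 6*b + c^2 + 8*c + 7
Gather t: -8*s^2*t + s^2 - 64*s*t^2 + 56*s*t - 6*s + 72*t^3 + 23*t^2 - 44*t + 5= s^2 - 6*s + 72*t^3 + t^2*(23 - 64*s) + t*(-8*s^2 + 56*s - 44) + 5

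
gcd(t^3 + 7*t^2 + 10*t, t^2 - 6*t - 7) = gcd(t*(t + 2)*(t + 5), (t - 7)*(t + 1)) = 1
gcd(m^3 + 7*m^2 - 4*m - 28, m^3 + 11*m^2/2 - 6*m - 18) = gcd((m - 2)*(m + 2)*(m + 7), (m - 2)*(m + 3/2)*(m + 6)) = m - 2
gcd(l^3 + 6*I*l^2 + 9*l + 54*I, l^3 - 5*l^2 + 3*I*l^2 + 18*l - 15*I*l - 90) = l^2 + 3*I*l + 18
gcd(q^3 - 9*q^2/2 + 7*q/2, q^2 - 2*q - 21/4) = q - 7/2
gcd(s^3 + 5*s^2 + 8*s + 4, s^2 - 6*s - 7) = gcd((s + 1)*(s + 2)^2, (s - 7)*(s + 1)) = s + 1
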